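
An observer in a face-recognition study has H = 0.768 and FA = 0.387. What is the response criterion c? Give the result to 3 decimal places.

c = -0.223

z(H) = z(0.768) = 0.7323
z(FA) = z(0.387) = -0.2871
c = −½·[z(H) + z(FA)] = −0.5 × (0.7323 + (-0.2871)) = -0.2226
c < 0: the observer has a liberal response bias.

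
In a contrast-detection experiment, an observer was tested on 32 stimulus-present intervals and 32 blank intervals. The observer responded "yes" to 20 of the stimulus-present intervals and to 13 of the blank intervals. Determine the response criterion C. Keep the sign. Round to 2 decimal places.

H = 20/32 = 0.6250
FA = 13/32 = 0.4062
z(H) = 0.319
z(FA) = -0.237
c = −½·[z(H) + z(FA)] = −0.5 × (0.319 + (-0.237)) = -0.041

C = -0.04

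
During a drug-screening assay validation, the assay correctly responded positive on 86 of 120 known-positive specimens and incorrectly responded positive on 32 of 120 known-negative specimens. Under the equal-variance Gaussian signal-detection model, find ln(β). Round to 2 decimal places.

H = 86/120 = 0.7167
FA = 32/120 = 0.2667
z(H) = z(0.7167) = 0.573
z(FA) = z(0.2667) = -0.623
ln β = −½·[z(H)² − z(FA)²] = −0.5 × (0.328 − 0.388) = 0.030

ln β = 0.03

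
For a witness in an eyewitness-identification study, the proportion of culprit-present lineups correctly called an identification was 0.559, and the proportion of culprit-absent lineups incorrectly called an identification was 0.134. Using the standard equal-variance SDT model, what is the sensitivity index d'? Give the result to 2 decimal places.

d' = 1.26

z(H) = 0.148
z(FA) = -1.108
d' = z(H) − z(FA) = 0.148 − (-1.108) = 1.256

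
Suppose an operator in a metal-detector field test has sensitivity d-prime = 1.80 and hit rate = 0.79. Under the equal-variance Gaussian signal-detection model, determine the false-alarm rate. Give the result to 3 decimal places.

z(hit rate) = z(0.79) = 0.8064
z(FA) = z(H) − d' = 0.8064 − 1.80 = -0.9936
false-alarm rate = Φ(-0.9936) = 0.1602

false-alarm rate = 0.160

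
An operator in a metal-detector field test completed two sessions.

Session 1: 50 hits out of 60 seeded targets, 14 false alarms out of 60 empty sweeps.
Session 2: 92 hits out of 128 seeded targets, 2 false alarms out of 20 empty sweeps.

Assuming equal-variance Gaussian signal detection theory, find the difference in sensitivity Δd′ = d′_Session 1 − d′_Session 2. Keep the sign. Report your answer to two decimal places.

Session 1: z(0.8333) = 0.967, z(0.2333) = -0.728, d' = 1.695
Session 2: z(0.7188) = 0.579, z(0.1000) = -1.282, d' = 1.861
Δd' = d'_Session 1 − d'_Session 2 = 1.695 − 1.861 = -0.166
Session 2 has the higher sensitivity.

Δd′ = -0.17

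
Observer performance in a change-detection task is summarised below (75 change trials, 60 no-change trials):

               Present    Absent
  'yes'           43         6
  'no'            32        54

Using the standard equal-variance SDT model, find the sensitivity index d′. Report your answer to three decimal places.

d′ = 1.466

H = 43/75 = 0.5733
FA = 6/60 = 0.1000
Φ⁻¹(H) = Φ⁻¹(0.5733) = 0.1848
Φ⁻¹(FA) = Φ⁻¹(0.1000) = -1.2816
d' = z(H) − z(FA) = 0.1848 − (-1.2816) = 1.4664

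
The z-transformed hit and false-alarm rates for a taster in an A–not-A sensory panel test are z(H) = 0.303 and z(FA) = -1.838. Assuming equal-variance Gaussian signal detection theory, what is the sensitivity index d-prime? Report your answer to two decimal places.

d' = z(H) − z(FA) = 0.303 − (-1.838) = 2.141

d-prime = 2.14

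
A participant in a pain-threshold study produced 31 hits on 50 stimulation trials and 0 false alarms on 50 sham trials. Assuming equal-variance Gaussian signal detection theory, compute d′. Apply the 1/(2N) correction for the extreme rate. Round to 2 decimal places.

d′ = 2.63

The false-alarm rate is 0/50 = 0, so apply the 1/(2N) correction: FA → 1/(2·50) = 0.01000.
z(H) = z(0.62000) = 0.305
z(FA) = z(0.01000) = -2.326
d' = 0.305 − (-2.326) = 2.631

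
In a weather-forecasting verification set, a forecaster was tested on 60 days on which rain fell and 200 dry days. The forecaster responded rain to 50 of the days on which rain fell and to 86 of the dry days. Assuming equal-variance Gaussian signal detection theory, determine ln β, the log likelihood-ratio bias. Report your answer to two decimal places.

ln β = -0.45

H = 50/60 = 0.8333
FA = 86/200 = 0.4300
Φ⁻¹(0.8333) = 0.967, Φ⁻¹(0.4300) = -0.176
ln β = −½·[z(H)² − z(FA)²] = −0.5 × (0.935 − 0.031) = -0.452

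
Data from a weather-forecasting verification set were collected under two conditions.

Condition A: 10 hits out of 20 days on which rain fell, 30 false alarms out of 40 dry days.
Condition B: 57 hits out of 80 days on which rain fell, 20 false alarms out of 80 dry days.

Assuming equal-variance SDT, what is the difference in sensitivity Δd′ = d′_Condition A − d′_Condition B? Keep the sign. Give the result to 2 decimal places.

Δd′ = -1.91

Condition A: z(0.5000) = 0.000, z(0.7500) = 0.674, d' = -0.674
Condition B: z(0.7125) = 0.561, z(0.2500) = -0.674, d' = 1.235
Δd' = d'_Condition A − d'_Condition B = -0.674 − 1.235 = -1.909
Condition B has the higher sensitivity.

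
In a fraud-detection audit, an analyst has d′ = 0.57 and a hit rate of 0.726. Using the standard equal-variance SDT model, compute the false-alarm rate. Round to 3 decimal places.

z(hit rate) = z(0.726) = 0.6008
z(FA) = z(H) − d' = 0.6008 − 0.57 = 0.0308
false-alarm rate = Φ(0.0308) = 0.5123

false-alarm rate = 0.512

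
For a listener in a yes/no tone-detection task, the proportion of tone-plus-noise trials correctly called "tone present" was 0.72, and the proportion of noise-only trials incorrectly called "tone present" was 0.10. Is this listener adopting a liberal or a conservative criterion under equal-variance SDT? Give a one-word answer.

z(H) = 0.583, z(FA) = -1.282
c = −½·(z(H) + z(FA)) = 0.3495
c > 0 → conservative criterion (biased toward responding “no”).

conservative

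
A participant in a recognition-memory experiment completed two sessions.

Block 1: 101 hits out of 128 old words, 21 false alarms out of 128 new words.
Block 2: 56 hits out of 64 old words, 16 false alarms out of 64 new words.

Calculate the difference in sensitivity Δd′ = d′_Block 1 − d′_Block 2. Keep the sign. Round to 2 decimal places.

Block 1: z(0.7891) = 0.803, z(0.1641) = -0.978, d' = 1.781
Block 2: z(0.8750) = 1.150, z(0.2500) = -0.674, d' = 1.824
Δd' = d'_Block 1 − d'_Block 2 = 1.781 − 1.824 = -0.043
Block 2 has the higher sensitivity.

Δd′ = -0.04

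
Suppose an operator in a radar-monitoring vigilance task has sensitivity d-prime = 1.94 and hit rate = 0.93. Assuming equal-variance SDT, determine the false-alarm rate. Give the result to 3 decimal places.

z(hit rate) = z(0.93) = 1.4758
z(FA) = z(H) − d' = 1.4758 − 1.94 = -0.4642
false-alarm rate = Φ(-0.4642) = 0.3213

false-alarm rate = 0.321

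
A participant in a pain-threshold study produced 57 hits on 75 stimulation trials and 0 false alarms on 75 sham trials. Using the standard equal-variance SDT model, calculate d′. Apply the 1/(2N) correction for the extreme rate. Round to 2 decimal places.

d′ = 3.18

The false-alarm rate is 0/75 = 0, so apply the 1/(2N) correction: FA → 1/(2·75) = 0.00667.
z(H) = z(0.76000) = 0.706
z(FA) = z(0.00667) = -2.475
d' = 0.706 − (-2.475) = 3.181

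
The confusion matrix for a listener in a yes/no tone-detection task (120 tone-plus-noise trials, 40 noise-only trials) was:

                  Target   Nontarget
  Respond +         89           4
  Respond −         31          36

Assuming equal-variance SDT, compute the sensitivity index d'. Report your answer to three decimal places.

H = 89/120 = 0.7417
FA = 4/40 = 0.1000
Φ⁻¹(0.7417) = 0.6486, Φ⁻¹(0.1000) = -1.2816
d' = z(H) − z(FA) = 0.6486 − (-1.2816) = 1.9302

d' = 1.930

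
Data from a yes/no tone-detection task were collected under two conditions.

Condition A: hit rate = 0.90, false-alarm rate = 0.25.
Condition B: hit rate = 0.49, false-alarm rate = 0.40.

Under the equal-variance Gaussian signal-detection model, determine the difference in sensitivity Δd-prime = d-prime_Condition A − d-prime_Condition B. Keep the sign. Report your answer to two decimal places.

Condition A: z(0.90) = 1.282, z(0.25) = -0.674, d' = 1.956
Condition B: z(0.49) = -0.025, z(0.40) = -0.253, d' = 0.228
Δd' = d'_Condition A − d'_Condition B = 1.956 − 0.228 = 1.728
Condition A has the higher sensitivity.

Δd-prime = 1.73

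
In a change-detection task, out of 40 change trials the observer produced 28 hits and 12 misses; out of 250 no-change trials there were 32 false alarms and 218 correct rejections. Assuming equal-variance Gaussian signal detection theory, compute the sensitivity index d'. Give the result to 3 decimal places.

H = 28/40 = 0.7000
FA = 32/250 = 0.1280
z(H) = z(0.7000) = 0.5244
z(FA) = z(0.1280) = -1.1359
d' = z(H) − z(FA) = 0.5244 − (-1.1359) = 1.6603

d' = 1.660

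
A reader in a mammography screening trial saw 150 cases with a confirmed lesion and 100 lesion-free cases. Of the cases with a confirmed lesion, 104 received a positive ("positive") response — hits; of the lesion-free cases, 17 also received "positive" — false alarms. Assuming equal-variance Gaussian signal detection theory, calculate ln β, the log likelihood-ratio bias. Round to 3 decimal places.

H = 104/150 = 0.6933
FA = 17/100 = 0.1700
Φ⁻¹(0.6933) = 0.5052, Φ⁻¹(0.1700) = -0.9542
ln β = −½·[z(H)² − z(FA)²] = −0.5 × (0.2552 − 0.9105) = 0.32765

ln β = 0.328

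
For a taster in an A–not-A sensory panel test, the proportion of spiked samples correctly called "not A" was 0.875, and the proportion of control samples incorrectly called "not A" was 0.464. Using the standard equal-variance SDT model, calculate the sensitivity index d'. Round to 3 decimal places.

d' = 1.241

z(H) = 1.1503
z(FA) = -0.0904
d' = z(H) − z(FA) = 1.1503 − (-0.0904) = 1.2407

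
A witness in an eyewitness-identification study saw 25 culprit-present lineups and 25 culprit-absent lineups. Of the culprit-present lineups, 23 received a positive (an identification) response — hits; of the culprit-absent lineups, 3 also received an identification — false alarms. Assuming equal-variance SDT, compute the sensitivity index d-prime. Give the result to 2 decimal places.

d-prime = 2.58

H = 23/25 = 0.9200
FA = 3/25 = 0.1200
z(H) = 1.405
z(FA) = -1.175
d' = z(H) − z(FA) = 1.405 − (-1.175) = 2.580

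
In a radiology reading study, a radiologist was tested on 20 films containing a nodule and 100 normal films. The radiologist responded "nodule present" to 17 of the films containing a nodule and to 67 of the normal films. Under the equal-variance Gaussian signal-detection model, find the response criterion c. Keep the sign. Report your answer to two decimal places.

c = -0.74

H = 17/20 = 0.8500
FA = 67/100 = 0.6700
z(0.8500) = 1.036, z(0.6700) = 0.440
c = −½·[z(H) + z(FA)] = −0.5 × (1.036 + 0.440) = -0.738
c < 0: the radiologist has a liberal response bias.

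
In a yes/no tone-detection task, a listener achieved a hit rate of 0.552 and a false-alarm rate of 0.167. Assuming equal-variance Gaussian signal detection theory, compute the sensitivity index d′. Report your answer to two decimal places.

d′ = 1.10

z(H) = z(0.552) = 0.131
z(FA) = z(0.167) = -0.966
d' = z(H) − z(FA) = 0.131 − (-0.966) = 1.097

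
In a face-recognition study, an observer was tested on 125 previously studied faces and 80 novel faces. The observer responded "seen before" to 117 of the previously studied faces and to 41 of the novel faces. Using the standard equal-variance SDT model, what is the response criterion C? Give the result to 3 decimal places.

H = 117/125 = 0.9360
FA = 41/80 = 0.5125
z(H) = 1.5220
z(FA) = 0.0313
c = −½·[z(H) + z(FA)] = −0.5 × (1.5220 + 0.0313) = -0.77665

C = -0.777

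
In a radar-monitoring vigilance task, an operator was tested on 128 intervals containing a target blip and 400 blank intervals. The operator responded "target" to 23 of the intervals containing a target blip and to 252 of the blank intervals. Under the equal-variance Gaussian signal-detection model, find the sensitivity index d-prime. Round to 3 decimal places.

d-prime = -1.248

H = 23/128 = 0.1797
FA = 252/400 = 0.6300
Φ⁻¹(H) = Φ⁻¹(0.1797) = -0.9165
Φ⁻¹(FA) = Φ⁻¹(0.6300) = 0.3319
d' = z(H) − z(FA) = -0.9165 − 0.3319 = -1.2484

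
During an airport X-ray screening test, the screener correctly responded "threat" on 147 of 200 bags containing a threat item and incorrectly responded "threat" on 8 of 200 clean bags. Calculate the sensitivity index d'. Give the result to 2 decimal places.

H = 147/200 = 0.7350
FA = 8/200 = 0.0400
z(H) = z(0.7350) = 0.628
z(FA) = z(0.0400) = -1.751
d' = z(H) − z(FA) = 0.628 − (-1.751) = 2.379

d' = 2.38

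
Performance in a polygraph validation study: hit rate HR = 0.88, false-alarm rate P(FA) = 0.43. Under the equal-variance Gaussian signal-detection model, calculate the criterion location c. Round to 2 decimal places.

c = -0.50

Φ⁻¹(H) = 1.1750
Φ⁻¹(FA) = -0.1764
c = −½·[z(H) + z(FA)] = −0.5 × (1.1750 + (-0.1764)) = -0.4993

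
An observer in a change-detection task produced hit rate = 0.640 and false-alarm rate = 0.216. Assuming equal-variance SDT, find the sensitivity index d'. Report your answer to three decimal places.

z(H) = 0.3585
z(FA) = -0.7858
d' = z(H) − z(FA) = 0.3585 − (-0.7858) = 1.1443

d' = 1.144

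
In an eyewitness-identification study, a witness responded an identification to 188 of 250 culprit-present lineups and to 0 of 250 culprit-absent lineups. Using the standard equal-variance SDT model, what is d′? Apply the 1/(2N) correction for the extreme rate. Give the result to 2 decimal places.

d′ = 3.56

The false-alarm rate is 0/250 = 0, so apply the 1/(2N) correction: FA → 1/(2·250) = 0.00200.
z(H) = z(0.75200) = 0.681
z(FA) = z(0.00200) = -2.878
d' = 0.681 − (-2.878) = 3.559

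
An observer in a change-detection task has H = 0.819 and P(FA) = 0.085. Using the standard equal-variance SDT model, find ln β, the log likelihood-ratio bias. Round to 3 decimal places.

ln β = 0.526

Φ⁻¹(H) = Φ⁻¹(0.819) = 0.9116
Φ⁻¹(FA) = Φ⁻¹(0.085) = -1.3722
ln β = −½·[z(H)² − z(FA)²] = −0.5 × (0.8310 − 1.8829) = 0.52595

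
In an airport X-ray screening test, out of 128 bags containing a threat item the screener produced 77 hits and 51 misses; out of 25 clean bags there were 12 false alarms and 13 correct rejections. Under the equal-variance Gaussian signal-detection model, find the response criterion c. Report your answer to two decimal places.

c = -0.10

H = 77/128 = 0.6016
FA = 12/25 = 0.4800
z(0.6016) = 0.257, z(0.4800) = -0.050
c = −½·[z(H) + z(FA)] = −0.5 × (0.257 + (-0.050)) = -0.1035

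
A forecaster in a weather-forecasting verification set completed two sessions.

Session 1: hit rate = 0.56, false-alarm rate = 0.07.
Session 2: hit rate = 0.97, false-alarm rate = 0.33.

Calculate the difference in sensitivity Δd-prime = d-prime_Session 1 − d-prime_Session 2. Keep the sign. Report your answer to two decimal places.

Δd-prime = -0.69

Session 1: z(0.56) = 0.151, z(0.07) = -1.476, d' = 1.627
Session 2: z(0.97) = 1.881, z(0.33) = -0.440, d' = 2.321
Δd' = d'_Session 1 − d'_Session 2 = 1.627 − 2.321 = -0.694
Session 2 has the higher sensitivity.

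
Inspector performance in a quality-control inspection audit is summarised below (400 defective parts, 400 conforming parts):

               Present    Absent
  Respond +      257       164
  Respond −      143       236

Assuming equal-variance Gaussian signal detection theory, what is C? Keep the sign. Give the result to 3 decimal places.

H = 257/400 = 0.6425
FA = 164/400 = 0.4100
z(H) = z(0.6425) = 0.3651
z(FA) = z(0.4100) = -0.2275
c = −½·[z(H) + z(FA)] = −0.5 × (0.3651 + (-0.2275)) = -0.0688

C = -0.069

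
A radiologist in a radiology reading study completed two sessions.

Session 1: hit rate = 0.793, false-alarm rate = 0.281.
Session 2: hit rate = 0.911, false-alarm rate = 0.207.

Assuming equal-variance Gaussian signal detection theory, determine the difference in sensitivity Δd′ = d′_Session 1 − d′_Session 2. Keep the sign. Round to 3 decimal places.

Δd′ = -0.767

Session 1: z(0.793) = 0.8169, z(0.281) = -0.5799, d' = 1.3968
Session 2: z(0.911) = 1.3469, z(0.207) = -0.8169, d' = 2.1638
Δd' = d'_Session 1 − d'_Session 2 = 1.3968 − 2.1638 = -0.7670
Session 2 has the higher sensitivity.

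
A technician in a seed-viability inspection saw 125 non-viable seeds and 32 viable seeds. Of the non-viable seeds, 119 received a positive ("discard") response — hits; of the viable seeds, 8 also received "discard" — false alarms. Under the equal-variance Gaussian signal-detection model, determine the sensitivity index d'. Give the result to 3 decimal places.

d' = 2.339

H = 119/125 = 0.9520
FA = 8/32 = 0.2500
z(H) = z(0.9520) = 1.6646
z(FA) = z(0.2500) = -0.6745
d' = z(H) − z(FA) = 1.6646 − (-0.6745) = 2.3391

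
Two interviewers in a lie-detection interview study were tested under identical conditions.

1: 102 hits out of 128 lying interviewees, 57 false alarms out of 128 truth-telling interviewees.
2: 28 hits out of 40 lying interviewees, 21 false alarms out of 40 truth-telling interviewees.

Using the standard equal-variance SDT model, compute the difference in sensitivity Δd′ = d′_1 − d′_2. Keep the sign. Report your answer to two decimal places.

Δd′ = 0.51

1: z(0.7969) = 0.831, z(0.4453) = -0.138, d' = 0.969
2: z(0.7000) = 0.524, z(0.5250) = 0.063, d' = 0.461
Δd' = d'_1 − d'_2 = 0.969 − 0.461 = 0.508
1 has the higher sensitivity.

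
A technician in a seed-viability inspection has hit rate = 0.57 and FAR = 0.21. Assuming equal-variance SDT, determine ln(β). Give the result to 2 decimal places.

ln β = 0.31

z(0.57) = 0.176, z(0.21) = -0.806
ln β = −½·[z(H)² − z(FA)²] = −0.5 × (0.031 − 0.650) = 0.3095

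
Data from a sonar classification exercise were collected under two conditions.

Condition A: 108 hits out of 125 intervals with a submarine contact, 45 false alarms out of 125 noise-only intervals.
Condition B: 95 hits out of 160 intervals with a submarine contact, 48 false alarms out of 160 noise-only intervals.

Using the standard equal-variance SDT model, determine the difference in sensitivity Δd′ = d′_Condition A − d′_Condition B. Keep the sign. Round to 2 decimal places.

Δd′ = 0.70

Condition A: z(0.8640) = 1.098, z(0.3600) = -0.358, d' = 1.456
Condition B: z(0.5938) = 0.237, z(0.3000) = -0.524, d' = 0.761
Δd' = d'_Condition A − d'_Condition B = 1.456 − 0.761 = 0.695
Condition A has the higher sensitivity.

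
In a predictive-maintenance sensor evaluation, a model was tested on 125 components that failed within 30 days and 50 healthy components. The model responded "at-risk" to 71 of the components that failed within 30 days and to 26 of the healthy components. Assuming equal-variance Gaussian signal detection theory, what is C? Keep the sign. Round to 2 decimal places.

C = -0.11

H = 71/125 = 0.5680
FA = 26/50 = 0.5200
z(0.5680) = 0.171, z(0.5200) = 0.050
c = −½·[z(H) + z(FA)] = −0.5 × (0.171 + 0.050) = -0.1105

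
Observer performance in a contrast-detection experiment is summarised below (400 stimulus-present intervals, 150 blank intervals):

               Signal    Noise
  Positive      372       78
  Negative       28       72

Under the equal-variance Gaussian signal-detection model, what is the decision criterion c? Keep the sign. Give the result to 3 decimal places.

H = 372/400 = 0.9300
FA = 78/150 = 0.5200
z(0.9300) = 1.4758, z(0.5200) = 0.0502
c = −½·[z(H) + z(FA)] = −0.5 × (1.4758 + 0.0502) = -0.7630
c < 0: the observer has a liberal response bias.

c = -0.763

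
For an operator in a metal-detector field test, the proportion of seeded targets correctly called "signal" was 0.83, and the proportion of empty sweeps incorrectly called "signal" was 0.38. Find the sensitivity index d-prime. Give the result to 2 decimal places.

Φ⁻¹(H) = 0.954
Φ⁻¹(FA) = -0.305
d' = z(H) − z(FA) = 0.954 − (-0.305) = 1.259

d-prime = 1.26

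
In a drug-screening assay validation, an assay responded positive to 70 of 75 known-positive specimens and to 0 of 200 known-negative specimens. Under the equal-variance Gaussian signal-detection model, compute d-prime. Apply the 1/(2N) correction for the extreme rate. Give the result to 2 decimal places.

The false-alarm rate is 0/200 = 0, so apply the 1/(2N) correction: FA → 1/(2·200) = 0.00250.
z(H) = z(0.93333) = 1.501
z(FA) = z(0.00250) = -2.807
d' = 1.501 − (-2.807) = 4.308

d-prime = 4.31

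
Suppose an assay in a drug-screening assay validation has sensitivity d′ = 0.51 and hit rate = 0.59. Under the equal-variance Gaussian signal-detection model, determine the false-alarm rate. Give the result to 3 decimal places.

false-alarm rate = 0.389

z(hit rate) = z(0.59) = 0.2275
z(FA) = z(H) − d' = 0.2275 − 0.51 = -0.2825
false-alarm rate = Φ(-0.2825) = 0.3888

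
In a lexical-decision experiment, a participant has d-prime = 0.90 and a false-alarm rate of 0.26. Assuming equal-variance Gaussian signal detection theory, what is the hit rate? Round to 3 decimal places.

z(false-alarm rate) = z(0.26) = -0.6433
z(H) = z(FA) + d' = -0.6433 + 0.90 = 0.2567
hit rate = Φ(0.2567) = 0.6013

hit rate = 0.601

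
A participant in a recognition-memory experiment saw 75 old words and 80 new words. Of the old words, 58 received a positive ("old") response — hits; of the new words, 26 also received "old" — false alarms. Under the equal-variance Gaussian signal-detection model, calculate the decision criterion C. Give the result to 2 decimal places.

H = 58/75 = 0.7733
FA = 26/80 = 0.3250
Φ⁻¹(H) = Φ⁻¹(0.7733) = 0.750
Φ⁻¹(FA) = Φ⁻¹(0.3250) = -0.454
c = −½·[z(H) + z(FA)] = −0.5 × (0.750 + (-0.454)) = -0.148
c < 0: the participant has a liberal response bias.

C = -0.15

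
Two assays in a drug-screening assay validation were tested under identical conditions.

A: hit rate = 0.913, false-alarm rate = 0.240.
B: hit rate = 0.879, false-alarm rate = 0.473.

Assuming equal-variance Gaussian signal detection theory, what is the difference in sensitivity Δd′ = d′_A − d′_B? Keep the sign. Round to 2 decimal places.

Δd′ = 0.83

A: z(0.913) = 1.359, z(0.240) = -0.706, d' = 2.065
B: z(0.879) = 1.170, z(0.473) = -0.068, d' = 1.238
Δd' = d'_A − d'_B = 2.065 − 1.238 = 0.827
A has the higher sensitivity.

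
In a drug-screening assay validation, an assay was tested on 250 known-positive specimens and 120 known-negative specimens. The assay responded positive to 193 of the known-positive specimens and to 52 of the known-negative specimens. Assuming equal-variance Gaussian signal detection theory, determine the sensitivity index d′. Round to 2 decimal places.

d′ = 0.91

H = 193/250 = 0.7720
FA = 52/120 = 0.4333
z(H) = 0.745
z(FA) = -0.168
d' = z(H) − z(FA) = 0.745 − (-0.168) = 0.913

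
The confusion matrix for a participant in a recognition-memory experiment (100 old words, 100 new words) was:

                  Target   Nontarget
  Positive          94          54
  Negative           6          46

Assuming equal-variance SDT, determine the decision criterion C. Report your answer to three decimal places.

H = 94/100 = 0.9400
FA = 54/100 = 0.5400
z(H) = 1.5548
z(FA) = 0.1004
c = −½·[z(H) + z(FA)] = −0.5 × (1.5548 + 0.1004) = -0.8276

C = -0.828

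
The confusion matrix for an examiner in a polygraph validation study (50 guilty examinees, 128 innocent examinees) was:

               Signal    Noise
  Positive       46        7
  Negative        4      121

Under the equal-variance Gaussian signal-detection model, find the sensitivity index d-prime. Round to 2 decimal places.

H = 46/50 = 0.9200
FA = 7/128 = 0.0547
z(0.9200) = 1.4051, z(0.0547) = -1.6009
d' = z(H) − z(FA) = 1.4051 − (-1.6009) = 3.0060

d-prime = 3.01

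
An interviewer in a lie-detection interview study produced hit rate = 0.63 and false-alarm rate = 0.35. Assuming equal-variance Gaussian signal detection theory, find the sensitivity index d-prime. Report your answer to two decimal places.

z(H) = 0.3319
z(FA) = -0.3853
d' = z(H) − z(FA) = 0.3319 − (-0.3853) = 0.7172

d-prime = 0.72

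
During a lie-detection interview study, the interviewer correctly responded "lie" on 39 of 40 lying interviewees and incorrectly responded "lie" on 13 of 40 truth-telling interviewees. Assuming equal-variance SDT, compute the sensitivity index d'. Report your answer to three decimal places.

d' = 2.414

H = 39/40 = 0.9750
FA = 13/40 = 0.3250
Φ⁻¹(0.9750) = 1.9600, Φ⁻¹(0.3250) = -0.4538
d' = z(H) − z(FA) = 1.9600 − (-0.4538) = 2.4138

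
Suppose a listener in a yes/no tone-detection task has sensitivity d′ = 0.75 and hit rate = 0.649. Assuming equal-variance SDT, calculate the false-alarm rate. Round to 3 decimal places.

z(hit rate) = z(0.649) = 0.3826
z(FA) = z(H) − d' = 0.3826 − 0.75 = -0.3674
false-alarm rate = Φ(-0.3674) = 0.3567

false-alarm rate = 0.357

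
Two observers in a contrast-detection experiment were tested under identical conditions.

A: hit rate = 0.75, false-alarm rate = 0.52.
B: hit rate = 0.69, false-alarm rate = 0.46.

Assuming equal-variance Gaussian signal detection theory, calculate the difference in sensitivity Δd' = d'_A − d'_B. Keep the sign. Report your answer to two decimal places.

Δd' = 0.03

A: z(0.75) = 0.674, z(0.52) = 0.050, d' = 0.624
B: z(0.69) = 0.496, z(0.46) = -0.100, d' = 0.596
Δd' = d'_A − d'_B = 0.624 − 0.596 = 0.028
A has the higher sensitivity.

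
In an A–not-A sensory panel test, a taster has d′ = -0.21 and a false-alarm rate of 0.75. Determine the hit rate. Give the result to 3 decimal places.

hit rate = 0.679

z(false-alarm rate) = z(0.75) = 0.6745
z(H) = z(FA) + d' = 0.6745 + (-0.21) = 0.4645
hit rate = Φ(0.4645) = 0.6789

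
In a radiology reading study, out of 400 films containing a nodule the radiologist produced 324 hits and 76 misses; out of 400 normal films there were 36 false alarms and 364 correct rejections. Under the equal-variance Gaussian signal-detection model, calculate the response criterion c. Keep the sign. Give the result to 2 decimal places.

H = 324/400 = 0.8100
FA = 36/400 = 0.0900
z(H) = 0.878
z(FA) = -1.341
c = −½·[z(H) + z(FA)] = −0.5 × (0.878 + (-1.341)) = 0.2315
c > 0: the radiologist has a conservative response bias.

c = 0.23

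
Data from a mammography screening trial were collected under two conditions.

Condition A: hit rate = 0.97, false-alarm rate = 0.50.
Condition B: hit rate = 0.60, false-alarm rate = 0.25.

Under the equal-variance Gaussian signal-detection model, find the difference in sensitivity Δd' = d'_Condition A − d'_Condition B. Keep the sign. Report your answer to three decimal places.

Δd' = 0.953

Condition A: z(0.97) = 1.8808, z(0.50) = 0.0000, d' = 1.8808
Condition B: z(0.60) = 0.2533, z(0.25) = -0.6745, d' = 0.9278
Δd' = d'_Condition A − d'_Condition B = 1.8808 − 0.9278 = 0.9530
Condition A has the higher sensitivity.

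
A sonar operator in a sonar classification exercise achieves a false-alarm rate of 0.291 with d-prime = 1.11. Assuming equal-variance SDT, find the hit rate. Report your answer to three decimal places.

hit rate = 0.712

z(false-alarm rate) = z(0.291) = -0.5505
z(H) = z(FA) + d' = -0.5505 + 1.11 = 0.5595
hit rate = Φ(0.5595) = 0.7121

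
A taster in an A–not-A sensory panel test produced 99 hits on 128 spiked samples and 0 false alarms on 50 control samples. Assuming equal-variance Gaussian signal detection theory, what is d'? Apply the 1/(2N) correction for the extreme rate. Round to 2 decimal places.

d' = 3.08

The false-alarm rate is 0/50 = 0, so apply the 1/(2N) correction: FA → 1/(2·50) = 0.01000.
z(H) = z(0.77344) = 0.750
z(FA) = z(0.01000) = -2.326
d' = 0.750 − (-2.326) = 3.076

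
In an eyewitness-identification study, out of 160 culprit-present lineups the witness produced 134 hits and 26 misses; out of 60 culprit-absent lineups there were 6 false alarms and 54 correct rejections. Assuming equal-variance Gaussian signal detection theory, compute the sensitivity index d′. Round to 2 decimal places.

H = 134/160 = 0.8375
FA = 6/60 = 0.1000
z(H) = 0.984
z(FA) = -1.282
d' = z(H) − z(FA) = 0.984 − (-1.282) = 2.266

d′ = 2.27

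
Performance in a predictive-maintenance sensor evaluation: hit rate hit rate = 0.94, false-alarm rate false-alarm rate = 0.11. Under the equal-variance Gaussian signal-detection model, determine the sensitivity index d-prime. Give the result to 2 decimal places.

d-prime = 2.78

Φ⁻¹(H) = 1.555
Φ⁻¹(FA) = -1.227
d' = z(H) − z(FA) = 1.555 − (-1.227) = 2.782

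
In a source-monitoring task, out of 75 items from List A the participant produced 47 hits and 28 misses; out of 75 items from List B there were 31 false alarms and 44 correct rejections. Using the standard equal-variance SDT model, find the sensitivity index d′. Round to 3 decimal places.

d′ = 0.542

H = 47/75 = 0.6267
FA = 31/75 = 0.4133
Φ⁻¹(H) = Φ⁻¹(0.6267) = 0.3231
Φ⁻¹(FA) = Φ⁻¹(0.4133) = -0.2191
d' = z(H) − z(FA) = 0.3231 − (-0.2191) = 0.5422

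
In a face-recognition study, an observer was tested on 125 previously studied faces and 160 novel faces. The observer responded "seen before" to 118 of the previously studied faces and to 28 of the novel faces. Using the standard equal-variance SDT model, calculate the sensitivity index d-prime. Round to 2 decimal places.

d-prime = 2.52

H = 118/125 = 0.9440
FA = 28/160 = 0.1750
z(H) = 1.5893
z(FA) = -0.9346
d' = z(H) − z(FA) = 1.5893 − (-0.9346) = 2.5239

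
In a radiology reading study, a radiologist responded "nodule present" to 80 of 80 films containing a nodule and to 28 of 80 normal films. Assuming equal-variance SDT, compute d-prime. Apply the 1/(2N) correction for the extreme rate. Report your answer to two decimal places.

The hit rate is 80/80 = 1, so apply the 1/(2N) correction: H → 1 − 1/(2·80) = 0.99375.
z(H) = z(0.99375) = 2.498
z(FA) = z(0.35000) = -0.385
d' = 2.498 − (-0.385) = 2.883

d-prime = 2.88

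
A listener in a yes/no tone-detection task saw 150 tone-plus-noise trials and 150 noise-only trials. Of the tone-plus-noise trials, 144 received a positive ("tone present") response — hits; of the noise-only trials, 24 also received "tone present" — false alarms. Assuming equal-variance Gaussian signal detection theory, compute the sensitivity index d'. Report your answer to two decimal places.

d' = 2.75

H = 144/150 = 0.9600
FA = 24/150 = 0.1600
Φ⁻¹(H) = 1.751
Φ⁻¹(FA) = -0.994
d' = z(H) − z(FA) = 1.751 − (-0.994) = 2.745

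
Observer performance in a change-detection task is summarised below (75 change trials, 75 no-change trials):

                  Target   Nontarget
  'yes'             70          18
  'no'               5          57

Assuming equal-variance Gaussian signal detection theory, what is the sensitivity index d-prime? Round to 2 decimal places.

H = 70/75 = 0.9333
FA = 18/75 = 0.2400
Φ⁻¹(0.9333) = 1.501, Φ⁻¹(0.2400) = -0.706
d' = z(H) − z(FA) = 1.501 − (-0.706) = 2.207

d-prime = 2.21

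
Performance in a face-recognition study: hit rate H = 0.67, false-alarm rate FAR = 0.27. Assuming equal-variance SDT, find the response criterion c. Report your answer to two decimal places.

c = 0.09

Φ⁻¹(H) = Φ⁻¹(0.67) = 0.440
Φ⁻¹(FA) = Φ⁻¹(0.27) = -0.613
c = −½·[z(H) + z(FA)] = −0.5 × (0.440 + (-0.613)) = 0.0865
c > 0: the observer has a conservative response bias.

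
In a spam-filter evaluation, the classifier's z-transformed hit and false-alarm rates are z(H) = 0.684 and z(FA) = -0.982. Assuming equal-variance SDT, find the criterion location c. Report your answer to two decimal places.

c = 0.15

c = −½·[z(H) + z(FA)] = −½·(0.684 + (-0.982)) = 0.149
c > 0: the classifier has a conservative response bias.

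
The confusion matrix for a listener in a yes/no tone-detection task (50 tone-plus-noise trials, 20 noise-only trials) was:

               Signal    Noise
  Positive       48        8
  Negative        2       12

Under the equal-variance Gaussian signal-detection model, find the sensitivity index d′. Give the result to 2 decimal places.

H = 48/50 = 0.9600
FA = 8/20 = 0.4000
z(H) = z(0.9600) = 1.7507
z(FA) = z(0.4000) = -0.2533
d' = z(H) − z(FA) = 1.7507 − (-0.2533) = 2.0040

d′ = 2.00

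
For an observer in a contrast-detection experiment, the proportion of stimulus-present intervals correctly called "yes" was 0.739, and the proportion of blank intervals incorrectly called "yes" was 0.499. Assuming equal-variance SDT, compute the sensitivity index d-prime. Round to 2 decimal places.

d-prime = 0.64

z(H) = z(0.739) = 0.640
z(FA) = z(0.499) = -0.003
d' = z(H) − z(FA) = 0.640 − (-0.003) = 0.643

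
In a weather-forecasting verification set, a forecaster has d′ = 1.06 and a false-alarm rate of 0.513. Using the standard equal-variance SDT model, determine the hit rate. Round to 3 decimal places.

hit rate = 0.863

z(false-alarm rate) = z(0.513) = 0.0326
z(H) = z(FA) + d' = 0.0326 + 1.06 = 1.0926
hit rate = Φ(1.0926) = 0.8627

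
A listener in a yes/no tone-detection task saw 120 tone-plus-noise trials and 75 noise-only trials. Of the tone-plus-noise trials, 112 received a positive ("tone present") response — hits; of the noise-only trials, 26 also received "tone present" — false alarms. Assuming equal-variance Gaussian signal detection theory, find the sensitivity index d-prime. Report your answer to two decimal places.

H = 112/120 = 0.9333
FA = 26/75 = 0.3467
z(H) = 1.5008
z(FA) = -0.3942
d' = z(H) − z(FA) = 1.5008 − (-0.3942) = 1.8950

d-prime = 1.90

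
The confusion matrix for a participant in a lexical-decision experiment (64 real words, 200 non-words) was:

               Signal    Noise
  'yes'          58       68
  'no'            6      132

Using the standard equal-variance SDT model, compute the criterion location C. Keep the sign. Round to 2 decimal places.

C = -0.45

H = 58/64 = 0.9062
FA = 68/200 = 0.3400
z(H) = z(0.9062) = 1.3177
z(FA) = z(0.3400) = -0.4125
c = −½·[z(H) + z(FA)] = −0.5 × (1.3177 + (-0.4125)) = -0.4526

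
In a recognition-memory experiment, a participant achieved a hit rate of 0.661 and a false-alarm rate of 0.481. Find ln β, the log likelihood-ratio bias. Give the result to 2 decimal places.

Φ⁻¹(H) = Φ⁻¹(0.661) = 0.415
Φ⁻¹(FA) = Φ⁻¹(0.481) = -0.048
ln β = −½·[z(H)² − z(FA)²] = −0.5 × (0.172 − 0.002) = -0.085

ln β = -0.09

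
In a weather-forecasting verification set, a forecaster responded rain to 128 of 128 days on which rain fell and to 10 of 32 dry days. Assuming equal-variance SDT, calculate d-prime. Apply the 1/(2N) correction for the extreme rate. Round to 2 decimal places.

The hit rate is 128/128 = 1, so apply the 1/(2N) correction: H → 1 − 1/(2·128) = 0.99609.
z(H) = z(0.99609) = 2.660
z(FA) = z(0.31250) = -0.489
d' = 2.660 − (-0.489) = 3.149

d-prime = 3.15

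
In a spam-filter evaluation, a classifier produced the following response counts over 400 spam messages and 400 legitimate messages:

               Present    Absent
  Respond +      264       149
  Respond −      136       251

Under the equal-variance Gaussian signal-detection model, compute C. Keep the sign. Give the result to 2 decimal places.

C = -0.04

H = 264/400 = 0.6600
FA = 149/400 = 0.3725
Φ⁻¹(H) = Φ⁻¹(0.6600) = 0.412
Φ⁻¹(FA) = Φ⁻¹(0.3725) = -0.325
c = −½·[z(H) + z(FA)] = −0.5 × (0.412 + (-0.325)) = -0.0435
c < 0: the classifier has a liberal response bias.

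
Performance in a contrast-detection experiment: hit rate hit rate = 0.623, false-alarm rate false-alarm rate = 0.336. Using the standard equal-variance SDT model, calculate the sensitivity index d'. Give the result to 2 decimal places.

z(H) = z(0.623) = 0.313
z(FA) = z(0.336) = -0.423
d' = z(H) − z(FA) = 0.313 − (-0.423) = 0.736

d' = 0.74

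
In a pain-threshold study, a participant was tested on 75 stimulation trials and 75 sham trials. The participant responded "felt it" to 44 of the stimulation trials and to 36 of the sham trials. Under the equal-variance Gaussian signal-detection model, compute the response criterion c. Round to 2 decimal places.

c = -0.08

H = 44/75 = 0.5867
FA = 36/75 = 0.4800
Φ⁻¹(0.5867) = 0.2191, Φ⁻¹(0.4800) = -0.0502
c = −½·[z(H) + z(FA)] = −0.5 × (0.2191 + (-0.0502)) = -0.08445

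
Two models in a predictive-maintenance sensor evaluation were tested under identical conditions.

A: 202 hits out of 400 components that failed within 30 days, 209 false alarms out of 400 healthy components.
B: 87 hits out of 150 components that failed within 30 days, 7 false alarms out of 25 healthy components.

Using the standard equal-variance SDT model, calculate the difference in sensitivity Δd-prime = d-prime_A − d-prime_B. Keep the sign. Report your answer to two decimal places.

A: z(0.5050) = 0.013, z(0.5225) = 0.056, d' = -0.043
B: z(0.5800) = 0.202, z(0.2800) = -0.583, d' = 0.785
Δd' = d'_A − d'_B = -0.043 − 0.785 = -0.828
B has the higher sensitivity.

Δd-prime = -0.83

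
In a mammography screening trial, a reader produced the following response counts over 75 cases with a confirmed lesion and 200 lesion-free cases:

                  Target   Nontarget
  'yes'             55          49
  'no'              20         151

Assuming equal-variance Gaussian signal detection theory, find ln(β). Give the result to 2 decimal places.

ln β = 0.04

H = 55/75 = 0.7333
FA = 49/200 = 0.2450
z(0.7333) = 0.623, z(0.2450) = -0.690
ln β = −½·[z(H)² − z(FA)²] = −0.5 × (0.388 − 0.476) = 0.044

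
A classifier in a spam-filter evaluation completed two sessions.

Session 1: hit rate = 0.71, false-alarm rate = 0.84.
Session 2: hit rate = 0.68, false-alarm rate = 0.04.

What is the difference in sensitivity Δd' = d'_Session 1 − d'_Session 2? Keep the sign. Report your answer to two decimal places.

Δd' = -2.66

Session 1: z(0.71) = 0.553, z(0.84) = 0.994, d' = -0.441
Session 2: z(0.68) = 0.468, z(0.04) = -1.751, d' = 2.219
Δd' = d'_Session 1 − d'_Session 2 = -0.441 − 2.219 = -2.660
Session 2 has the higher sensitivity.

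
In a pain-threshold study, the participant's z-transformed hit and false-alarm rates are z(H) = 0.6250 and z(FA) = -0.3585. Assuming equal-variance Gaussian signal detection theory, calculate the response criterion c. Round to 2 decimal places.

c = −½·[z(H) + z(FA)] = −½·(0.6250 + (-0.3585)) = -0.13325
c < 0: the participant has a liberal response bias.

c = -0.13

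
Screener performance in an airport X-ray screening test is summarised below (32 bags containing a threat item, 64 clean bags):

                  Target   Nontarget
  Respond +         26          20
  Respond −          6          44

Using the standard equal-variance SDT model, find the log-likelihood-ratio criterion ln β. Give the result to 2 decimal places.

ln β = -0.27

H = 26/32 = 0.8125
FA = 20/64 = 0.3125
Φ⁻¹(H) = 0.887
Φ⁻¹(FA) = -0.489
ln β = −½·[z(H)² − z(FA)²] = −0.5 × (0.787 − 0.239) = -0.274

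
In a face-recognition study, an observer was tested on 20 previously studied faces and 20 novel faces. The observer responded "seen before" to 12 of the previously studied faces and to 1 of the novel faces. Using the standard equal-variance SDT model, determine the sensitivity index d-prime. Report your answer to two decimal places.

H = 12/20 = 0.6000
FA = 1/20 = 0.0500
Φ⁻¹(H) = Φ⁻¹(0.6000) = 0.253
Φ⁻¹(FA) = Φ⁻¹(0.0500) = -1.645
d' = z(H) − z(FA) = 0.253 − (-1.645) = 1.898

d-prime = 1.90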